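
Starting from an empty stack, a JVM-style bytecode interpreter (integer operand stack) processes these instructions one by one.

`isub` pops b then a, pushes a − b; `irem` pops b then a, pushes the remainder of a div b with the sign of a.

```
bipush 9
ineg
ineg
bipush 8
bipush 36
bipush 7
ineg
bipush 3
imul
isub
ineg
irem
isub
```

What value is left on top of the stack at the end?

1

bipush 9  → 9
ineg      → -9
ineg      → 9
bipush 8  → 9 8
bipush 36 → 9 8 36
bipush 7  → 9 8 36 7
ineg      → 9 8 36 -7
bipush 3  → 9 8 36 -7 3
imul      → 9 8 36 -21
isub      → 9 8 57
ineg      → 9 8 -57
irem      → 9 8
isub      → 1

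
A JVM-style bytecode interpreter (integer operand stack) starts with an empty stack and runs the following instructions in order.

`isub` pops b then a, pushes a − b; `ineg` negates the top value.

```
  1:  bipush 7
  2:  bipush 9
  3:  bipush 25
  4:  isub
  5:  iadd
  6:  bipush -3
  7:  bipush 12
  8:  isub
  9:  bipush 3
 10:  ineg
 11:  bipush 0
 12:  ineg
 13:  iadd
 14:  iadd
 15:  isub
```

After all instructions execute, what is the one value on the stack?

9

bipush 7  → [7]
bipush 9  → [7, 9]
bipush 25 → [7, 9, 25]
isub      → [7, -16]
iadd      → [-9]
bipush -3 → [-9, -3]
bipush 12 → [-9, -3, 12]
isub      → [-9, -15]
bipush 3  → [-9, -15, 3]
ineg      → [-9, -15, -3]
bipush 0  → [-9, -15, -3, 0]
ineg      → [-9, -15, -3, 0]
iadd      → [-9, -15, -3]
iadd      → [-9, -18]
isub      → [9]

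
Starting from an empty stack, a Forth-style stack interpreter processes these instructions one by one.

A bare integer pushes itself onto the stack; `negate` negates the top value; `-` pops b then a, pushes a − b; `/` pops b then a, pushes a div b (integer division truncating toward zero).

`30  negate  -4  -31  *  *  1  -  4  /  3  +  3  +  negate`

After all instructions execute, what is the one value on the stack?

30     -> [30]
negate -> [-30]
-4     -> [-30, -4]
-31    -> [-30, -4, -31]
*      -> [-30, 124]
*      -> [-3720]
1      -> [-3720, 1]
-      -> [-3721]
4      -> [-3721, 4]
/      -> [-930]
3      -> [-930, 3]
+      -> [-927]
3      -> [-927, 3]
+      -> [-924]
negate -> [924]

924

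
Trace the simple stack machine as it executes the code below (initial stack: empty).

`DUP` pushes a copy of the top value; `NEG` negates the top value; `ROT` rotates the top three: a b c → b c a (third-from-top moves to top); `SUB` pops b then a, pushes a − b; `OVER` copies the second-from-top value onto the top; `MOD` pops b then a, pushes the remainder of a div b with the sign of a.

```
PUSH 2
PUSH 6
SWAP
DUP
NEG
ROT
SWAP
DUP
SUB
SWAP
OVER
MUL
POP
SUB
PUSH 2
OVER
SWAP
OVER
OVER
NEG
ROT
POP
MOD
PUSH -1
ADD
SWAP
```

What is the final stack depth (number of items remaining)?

PUSH 2   2
PUSH 6   2 6
SWAP     6 2
DUP      6 2 2
NEG      6 2 -2
ROT      2 -2 6
SWAP     2 6 -2
DUP      2 6 -2 -2
SUB      2 6 0
SWAP     2 0 6
OVER     2 0 6 0
MUL      2 0 0
POP      2 0
SUB      2
PUSH 2   2 2
OVER     2 2 2
SWAP     2 2 2
OVER     2 2 2 2
OVER     2 2 2 2 2
NEG      2 2 2 2 -2
ROT      2 2 2 -2 2
POP      2 2 2 -2
MOD      2 2 0
PUSH -1  2 2 0 -1
ADD      2 2 -1
SWAP     2 -1 2

3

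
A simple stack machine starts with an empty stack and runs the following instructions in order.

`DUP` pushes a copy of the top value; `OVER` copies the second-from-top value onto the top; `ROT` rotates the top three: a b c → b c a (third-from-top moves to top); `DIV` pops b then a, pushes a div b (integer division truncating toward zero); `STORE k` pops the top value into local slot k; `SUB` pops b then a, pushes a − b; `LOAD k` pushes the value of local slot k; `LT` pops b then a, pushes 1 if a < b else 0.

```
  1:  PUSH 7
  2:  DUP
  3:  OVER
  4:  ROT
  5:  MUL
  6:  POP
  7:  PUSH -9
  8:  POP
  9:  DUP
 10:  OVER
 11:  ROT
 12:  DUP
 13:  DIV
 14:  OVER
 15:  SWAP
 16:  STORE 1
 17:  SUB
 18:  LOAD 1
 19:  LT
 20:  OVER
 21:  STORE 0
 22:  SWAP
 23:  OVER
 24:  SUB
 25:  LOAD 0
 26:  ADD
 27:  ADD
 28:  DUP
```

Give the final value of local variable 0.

PUSH 7  → [7]
DUP     → [7, 7]
OVER    → [7, 7, 7]
ROT     → [7, 7, 7]
MUL     → [7, 49]
POP     → [7]
PUSH -9 → [7, -9]
POP     → [7]
DUP     → [7, 7]
OVER    → [7, 7, 7]
ROT     → [7, 7, 7]
DUP     → [7, 7, 7, 7]
DIV     → [7, 7, 1]
OVER    → [7, 7, 1, 7]
SWAP    → [7, 7, 7, 1]
STORE 1 → [7, 7, 7]
SUB     → [7, 0]
LOAD 1  → [7, 0, 1]
LT      → [7, 1]
OVER    → [7, 1, 7]
STORE 0 → [7, 1]
SWAP    → [1, 7]
OVER    → [1, 7, 1]
SUB     → [1, 6]
LOAD 0  → [1, 6, 7]
ADD     → [1, 13]
ADD     → [14]
DUP     → [14, 14]

7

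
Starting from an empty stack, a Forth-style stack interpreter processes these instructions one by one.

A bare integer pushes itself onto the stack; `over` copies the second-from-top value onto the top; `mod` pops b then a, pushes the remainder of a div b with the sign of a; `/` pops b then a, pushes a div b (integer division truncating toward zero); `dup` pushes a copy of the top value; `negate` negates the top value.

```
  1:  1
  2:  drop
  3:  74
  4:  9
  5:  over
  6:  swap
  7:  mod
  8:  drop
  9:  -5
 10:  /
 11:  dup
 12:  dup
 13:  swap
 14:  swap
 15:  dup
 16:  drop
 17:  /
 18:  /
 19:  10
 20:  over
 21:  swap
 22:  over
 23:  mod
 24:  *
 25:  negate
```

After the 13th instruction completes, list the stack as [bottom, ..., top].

[-14, -14, -14]

1     1
drop  (empty)
74    74
9     74 9
over  74 9 74
swap  74 74 9
mod   74 2
drop  74
-5    74 -5
/     -14
dup   -14 -14
dup   -14 -14 -14
swap  -14 -14 -14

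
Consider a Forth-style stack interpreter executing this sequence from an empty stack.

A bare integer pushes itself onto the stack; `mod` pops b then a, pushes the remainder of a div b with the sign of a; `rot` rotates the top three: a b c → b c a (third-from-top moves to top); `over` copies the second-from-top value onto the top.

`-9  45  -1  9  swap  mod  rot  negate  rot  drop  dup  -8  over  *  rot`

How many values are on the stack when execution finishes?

-9     : -9
45     : -9 45
-1     : -9 45 -1
9      : -9 45 -1 9
swap   : -9 45 9 -1
mod    : -9 45 0
rot    : 45 0 -9
negate : 45 0 9
rot    : 0 9 45
drop   : 0 9
dup    : 0 9 9
-8     : 0 9 9 -8
over   : 0 9 9 -8 9
*      : 0 9 9 -72
rot    : 0 9 -72 9

4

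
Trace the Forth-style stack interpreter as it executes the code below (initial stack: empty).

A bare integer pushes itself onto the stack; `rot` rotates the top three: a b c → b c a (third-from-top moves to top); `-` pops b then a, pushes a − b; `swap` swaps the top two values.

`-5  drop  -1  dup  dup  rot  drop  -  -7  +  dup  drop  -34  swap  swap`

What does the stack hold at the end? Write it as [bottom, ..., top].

-5   → [-5]
drop → []
-1   → [-1]
dup  → [-1, -1]
dup  → [-1, -1, -1]
rot  → [-1, -1, -1]
drop → [-1, -1]
-    → [0]
-7   → [0, -7]
+    → [-7]
dup  → [-7, -7]
drop → [-7]
-34  → [-7, -34]
swap → [-34, -7]
swap → [-7, -34]

[-7, -34]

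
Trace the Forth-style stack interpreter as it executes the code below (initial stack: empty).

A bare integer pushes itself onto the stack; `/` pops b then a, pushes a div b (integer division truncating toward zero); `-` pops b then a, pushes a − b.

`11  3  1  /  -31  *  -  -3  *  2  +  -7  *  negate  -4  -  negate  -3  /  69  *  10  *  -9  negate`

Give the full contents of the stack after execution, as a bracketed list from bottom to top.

[-498180, 9]

11     -> 11
3      -> 11 3
1      -> 11 3 1
/      -> 11 3
-31    -> 11 3 -31
*      -> 11 -93
-      -> 104
-3     -> 104 -3
*      -> -312
2      -> -312 2
+      -> -310
-7     -> -310 -7
*      -> 2170
negate -> -2170
-4     -> -2170 -4
-      -> -2166
negate -> 2166
-3     -> 2166 -3
/      -> -722
69     -> -722 69
*      -> -49818
10     -> -49818 10
*      -> -498180
-9     -> -498180 -9
negate -> -498180 9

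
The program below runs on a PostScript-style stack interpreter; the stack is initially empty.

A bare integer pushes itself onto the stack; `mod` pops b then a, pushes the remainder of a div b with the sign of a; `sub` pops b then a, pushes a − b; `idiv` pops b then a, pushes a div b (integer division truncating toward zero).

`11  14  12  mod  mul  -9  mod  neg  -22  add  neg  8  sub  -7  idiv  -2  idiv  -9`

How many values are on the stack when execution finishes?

11   : [11]
14   : [11, 14]
12   : [11, 14, 12]
mod  : [11, 2]
mul  : [22]
-9   : [22, -9]
mod  : [4]
neg  : [-4]
-22  : [-4, -22]
add  : [-26]
neg  : [26]
8    : [26, 8]
sub  : [18]
-7   : [18, -7]
idiv : [-2]
-2   : [-2, -2]
idiv : [1]
-9   : [1, -9]

2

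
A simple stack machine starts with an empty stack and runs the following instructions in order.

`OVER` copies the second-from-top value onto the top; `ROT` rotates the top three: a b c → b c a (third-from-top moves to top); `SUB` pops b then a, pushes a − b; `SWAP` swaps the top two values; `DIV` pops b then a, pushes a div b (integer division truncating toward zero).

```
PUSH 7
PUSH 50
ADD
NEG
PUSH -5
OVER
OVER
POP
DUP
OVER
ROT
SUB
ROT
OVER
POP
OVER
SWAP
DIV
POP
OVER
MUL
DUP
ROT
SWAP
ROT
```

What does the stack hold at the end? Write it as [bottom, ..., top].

[-57, -57, 0, 0]

PUSH 7  → [7]
PUSH 50 → [7, 50]
ADD     → [57]
NEG     → [-57]
PUSH -5 → [-57, -5]
OVER    → [-57, -5, -57]
OVER    → [-57, -5, -57, -5]
POP     → [-57, -5, -57]
DUP     → [-57, -5, -57, -57]
OVER    → [-57, -5, -57, -57, -57]
ROT     → [-57, -5, -57, -57, -57]
SUB     → [-57, -5, -57, 0]
ROT     → [-57, -57, 0, -5]
OVER    → [-57, -57, 0, -5, 0]
POP     → [-57, -57, 0, -5]
OVER    → [-57, -57, 0, -5, 0]
SWAP    → [-57, -57, 0, 0, -5]
DIV     → [-57, -57, 0, 0]
POP     → [-57, -57, 0]
OVER    → [-57, -57, 0, -57]
MUL     → [-57, -57, 0]
DUP     → [-57, -57, 0, 0]
ROT     → [-57, 0, 0, -57]
SWAP    → [-57, 0, -57, 0]
ROT     → [-57, -57, 0, 0]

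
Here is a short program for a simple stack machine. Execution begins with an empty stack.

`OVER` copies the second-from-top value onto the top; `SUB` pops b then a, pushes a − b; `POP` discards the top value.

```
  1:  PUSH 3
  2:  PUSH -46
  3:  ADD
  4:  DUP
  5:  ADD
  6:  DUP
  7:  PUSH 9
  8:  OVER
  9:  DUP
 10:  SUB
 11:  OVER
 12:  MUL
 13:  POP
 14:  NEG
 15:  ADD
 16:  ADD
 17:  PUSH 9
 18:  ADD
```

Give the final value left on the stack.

PUSH 3   : [3]
PUSH -46 : [3, -46]
ADD      : [-43]
DUP      : [-43, -43]
ADD      : [-86]
DUP      : [-86, -86]
PUSH 9   : [-86, -86, 9]
OVER     : [-86, -86, 9, -86]
DUP      : [-86, -86, 9, -86, -86]
SUB      : [-86, -86, 9, 0]
OVER     : [-86, -86, 9, 0, 9]
MUL      : [-86, -86, 9, 0]
POP      : [-86, -86, 9]
NEG      : [-86, -86, -9]
ADD      : [-86, -95]
ADD      : [-181]
PUSH 9   : [-181, 9]
ADD      : [-172]

-172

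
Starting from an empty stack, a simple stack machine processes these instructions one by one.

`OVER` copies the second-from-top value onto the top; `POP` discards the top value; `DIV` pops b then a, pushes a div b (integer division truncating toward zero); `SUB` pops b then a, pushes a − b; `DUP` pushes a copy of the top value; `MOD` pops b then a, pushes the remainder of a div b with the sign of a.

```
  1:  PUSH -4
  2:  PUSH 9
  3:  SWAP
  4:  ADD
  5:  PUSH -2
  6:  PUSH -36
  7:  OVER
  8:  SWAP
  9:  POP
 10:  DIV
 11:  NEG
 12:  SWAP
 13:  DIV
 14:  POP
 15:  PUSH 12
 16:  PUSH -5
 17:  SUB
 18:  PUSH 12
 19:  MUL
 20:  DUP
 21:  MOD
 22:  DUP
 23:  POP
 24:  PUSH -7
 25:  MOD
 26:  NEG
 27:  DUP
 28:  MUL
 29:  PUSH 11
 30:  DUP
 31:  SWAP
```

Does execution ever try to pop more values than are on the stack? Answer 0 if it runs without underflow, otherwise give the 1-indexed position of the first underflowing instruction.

0

PUSH -4  → -4
PUSH 9   → -4 9
SWAP     → 9 -4
ADD      → 5
PUSH -2  → 5 -2
PUSH -36 → 5 -2 -36
OVER     → 5 -2 -36 -2
SWAP     → 5 -2 -2 -36
POP      → 5 -2 -2
DIV      → 5 1
NEG      → 5 -1
SWAP     → -1 5
DIV      → 0
POP      → (empty)
PUSH 12  → 12
PUSH -5  → 12 -5
SUB      → 17
PUSH 12  → 17 12
MUL      → 204
DUP      → 204 204
MOD      → 0
DUP      → 0 0
POP      → 0
PUSH -7  → 0 -7
MOD      → 0
NEG      → 0
DUP      → 0 0
MUL      → 0
PUSH 11  → 0 11
DUP      → 0 11 11
SWAP     → 0 11 11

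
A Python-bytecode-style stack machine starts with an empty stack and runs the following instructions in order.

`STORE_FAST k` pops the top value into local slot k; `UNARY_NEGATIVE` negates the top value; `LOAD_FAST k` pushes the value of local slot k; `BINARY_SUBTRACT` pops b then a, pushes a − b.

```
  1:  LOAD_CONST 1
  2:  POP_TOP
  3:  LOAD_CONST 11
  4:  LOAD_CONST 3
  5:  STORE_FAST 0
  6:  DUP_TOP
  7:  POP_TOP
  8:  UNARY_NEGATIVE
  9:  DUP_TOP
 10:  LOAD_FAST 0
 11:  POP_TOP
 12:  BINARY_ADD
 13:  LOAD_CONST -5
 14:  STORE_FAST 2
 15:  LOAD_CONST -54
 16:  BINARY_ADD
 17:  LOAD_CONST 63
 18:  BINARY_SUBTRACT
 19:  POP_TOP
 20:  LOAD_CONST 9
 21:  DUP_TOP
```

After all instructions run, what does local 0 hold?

3

LOAD_CONST 1    → 1
POP_TOP         → (empty)
LOAD_CONST 11   → 11
LOAD_CONST 3    → 11 3
STORE_FAST 0    → 11
DUP_TOP         → 11 11
POP_TOP         → 11
UNARY_NEGATIVE  → -11
DUP_TOP         → -11 -11
LOAD_FAST 0     → -11 -11 3
POP_TOP         → -11 -11
BINARY_ADD      → -22
LOAD_CONST -5   → -22 -5
STORE_FAST 2    → -22
LOAD_CONST -54  → -22 -54
BINARY_ADD      → -76
LOAD_CONST 63   → -76 63
BINARY_SUBTRACT → -139
POP_TOP         → (empty)
LOAD_CONST 9    → 9
DUP_TOP         → 9 9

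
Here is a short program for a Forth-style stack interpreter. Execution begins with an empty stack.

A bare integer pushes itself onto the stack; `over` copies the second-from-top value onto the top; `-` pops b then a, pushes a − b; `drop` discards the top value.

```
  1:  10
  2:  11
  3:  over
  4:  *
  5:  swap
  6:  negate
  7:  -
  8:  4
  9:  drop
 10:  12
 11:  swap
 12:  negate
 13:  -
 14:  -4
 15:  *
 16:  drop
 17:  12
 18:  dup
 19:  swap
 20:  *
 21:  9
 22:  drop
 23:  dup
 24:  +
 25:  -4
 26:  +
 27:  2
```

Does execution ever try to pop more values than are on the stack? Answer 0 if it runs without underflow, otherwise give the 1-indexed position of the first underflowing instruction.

10     -> [10]
11     -> [10, 11]
over   -> [10, 11, 10]
*      -> [10, 110]
swap   -> [110, 10]
negate -> [110, -10]
-      -> [120]
4      -> [120, 4]
drop   -> [120]
12     -> [120, 12]
swap   -> [12, 120]
negate -> [12, -120]
-      -> [132]
-4     -> [132, -4]
*      -> [-528]
drop   -> []
12     -> [12]
dup    -> [12, 12]
swap   -> [12, 12]
*      -> [144]
9      -> [144, 9]
drop   -> [144]
dup    -> [144, 144]
+      -> [288]
-4     -> [288, -4]
+      -> [284]
2      -> [284, 2]

0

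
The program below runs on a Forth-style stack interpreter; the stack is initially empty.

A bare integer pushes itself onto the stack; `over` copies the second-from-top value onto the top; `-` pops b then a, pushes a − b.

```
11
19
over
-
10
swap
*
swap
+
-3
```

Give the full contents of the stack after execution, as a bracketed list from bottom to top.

11   → 11
19   → 11 19
over → 11 19 11
-    → 11 8
10   → 11 8 10
swap → 11 10 8
*    → 11 80
swap → 80 11
+    → 91
-3   → 91 -3

[91, -3]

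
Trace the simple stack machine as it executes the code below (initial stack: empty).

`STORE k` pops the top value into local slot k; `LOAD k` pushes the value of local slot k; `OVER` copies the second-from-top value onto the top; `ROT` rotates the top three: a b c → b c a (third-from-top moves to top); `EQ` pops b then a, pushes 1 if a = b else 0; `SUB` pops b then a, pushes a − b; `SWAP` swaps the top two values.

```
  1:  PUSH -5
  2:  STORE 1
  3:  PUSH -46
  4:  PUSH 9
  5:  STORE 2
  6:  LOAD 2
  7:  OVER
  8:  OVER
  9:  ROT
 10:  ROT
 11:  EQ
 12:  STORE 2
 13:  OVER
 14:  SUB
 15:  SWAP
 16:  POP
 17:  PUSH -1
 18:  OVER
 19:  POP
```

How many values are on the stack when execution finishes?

2

PUSH -5  -> [-5]
STORE 1  -> []
PUSH -46 -> [-46]
PUSH 9   -> [-46, 9]
STORE 2  -> [-46]
LOAD 2   -> [-46, 9]
OVER     -> [-46, 9, -46]
OVER     -> [-46, 9, -46, 9]
ROT      -> [-46, -46, 9, 9]
ROT      -> [-46, 9, 9, -46]
EQ       -> [-46, 9, 0]
STORE 2  -> [-46, 9]
OVER     -> [-46, 9, -46]
SUB      -> [-46, 55]
SWAP     -> [55, -46]
POP      -> [55]
PUSH -1  -> [55, -1]
OVER     -> [55, -1, 55]
POP      -> [55, -1]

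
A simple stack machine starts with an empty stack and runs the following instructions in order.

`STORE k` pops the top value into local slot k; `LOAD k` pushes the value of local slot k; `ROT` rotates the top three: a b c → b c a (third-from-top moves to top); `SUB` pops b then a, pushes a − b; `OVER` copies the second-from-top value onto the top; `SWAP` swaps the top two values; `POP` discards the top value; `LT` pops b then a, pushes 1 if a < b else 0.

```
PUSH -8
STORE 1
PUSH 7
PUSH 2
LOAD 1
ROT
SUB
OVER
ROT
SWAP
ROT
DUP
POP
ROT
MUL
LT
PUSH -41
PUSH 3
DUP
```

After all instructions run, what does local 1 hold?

PUSH -8  → -8
STORE 1  → (empty)
PUSH 7   → 7
PUSH 2   → 7 2
LOAD 1   → 7 2 -8
ROT      → 2 -8 7
SUB      → 2 -15
OVER     → 2 -15 2
ROT      → -15 2 2
SWAP     → -15 2 2
ROT      → 2 2 -15
DUP      → 2 2 -15 -15
POP      → 2 2 -15
ROT      → 2 -15 2
MUL      → 2 -30
LT       → 0
PUSH -41 → 0 -41
PUSH 3   → 0 -41 3
DUP      → 0 -41 3 3

-8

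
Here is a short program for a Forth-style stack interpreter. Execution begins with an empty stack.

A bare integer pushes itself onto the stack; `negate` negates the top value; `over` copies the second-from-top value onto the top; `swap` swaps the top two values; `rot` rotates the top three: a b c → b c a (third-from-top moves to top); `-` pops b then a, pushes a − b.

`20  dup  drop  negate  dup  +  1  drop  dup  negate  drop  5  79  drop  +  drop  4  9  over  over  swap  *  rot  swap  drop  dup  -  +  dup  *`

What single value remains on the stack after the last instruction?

20      20
dup     20 20
drop    20
negate  -20
dup     -20 -20
+       -40
1       -40 1
drop    -40
dup     -40 -40
negate  -40 40
drop    -40
5       -40 5
79      -40 5 79
drop    -40 5
+       -35
drop    (empty)
4       4
9       4 9
over    4 9 4
over    4 9 4 9
swap    4 9 9 4
*       4 9 36
rot     9 36 4
swap    9 4 36
drop    9 4
dup     9 4 4
-       9 0
+       9
dup     9 9
*       81

81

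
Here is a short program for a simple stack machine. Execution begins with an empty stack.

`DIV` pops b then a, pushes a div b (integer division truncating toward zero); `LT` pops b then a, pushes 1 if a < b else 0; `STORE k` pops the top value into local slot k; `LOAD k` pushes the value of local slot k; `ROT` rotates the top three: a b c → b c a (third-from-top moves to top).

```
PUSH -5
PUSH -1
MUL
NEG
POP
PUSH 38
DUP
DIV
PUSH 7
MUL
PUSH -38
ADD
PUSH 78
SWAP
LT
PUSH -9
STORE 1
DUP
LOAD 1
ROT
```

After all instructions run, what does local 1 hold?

PUSH -5  : -5
PUSH -1  : -5 -1
MUL      : 5
NEG      : -5
POP      : (empty)
PUSH 38  : 38
DUP      : 38 38
DIV      : 1
PUSH 7   : 1 7
MUL      : 7
PUSH -38 : 7 -38
ADD      : -31
PUSH 78  : -31 78
SWAP     : 78 -31
LT       : 0
PUSH -9  : 0 -9
STORE 1  : 0
DUP      : 0 0
LOAD 1   : 0 0 -9
ROT      : 0 -9 0

-9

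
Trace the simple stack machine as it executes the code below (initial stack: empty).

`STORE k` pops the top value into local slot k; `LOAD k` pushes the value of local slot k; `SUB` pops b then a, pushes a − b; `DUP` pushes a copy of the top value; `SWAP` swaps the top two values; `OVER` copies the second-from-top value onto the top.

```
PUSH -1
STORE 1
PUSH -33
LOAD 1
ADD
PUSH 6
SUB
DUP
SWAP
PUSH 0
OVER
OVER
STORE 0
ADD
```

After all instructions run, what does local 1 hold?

PUSH -1  : -1
STORE 1  : (empty)
PUSH -33 : -33
LOAD 1   : -33 -1
ADD      : -34
PUSH 6   : -34 6
SUB      : -40
DUP      : -40 -40
SWAP     : -40 -40
PUSH 0   : -40 -40 0
OVER     : -40 -40 0 -40
OVER     : -40 -40 0 -40 0
STORE 0  : -40 -40 0 -40
ADD      : -40 -40 -40

-1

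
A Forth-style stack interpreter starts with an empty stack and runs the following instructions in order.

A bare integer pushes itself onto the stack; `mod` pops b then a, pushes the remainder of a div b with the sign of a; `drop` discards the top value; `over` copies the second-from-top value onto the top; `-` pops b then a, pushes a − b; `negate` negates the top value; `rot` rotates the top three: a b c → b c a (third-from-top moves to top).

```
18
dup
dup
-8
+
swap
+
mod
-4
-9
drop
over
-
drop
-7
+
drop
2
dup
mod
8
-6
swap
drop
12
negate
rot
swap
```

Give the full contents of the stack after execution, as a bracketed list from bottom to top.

[-6, 0, -12]

18     -> [18]
dup    -> [18, 18]
dup    -> [18, 18, 18]
-8     -> [18, 18, 18, -8]
+      -> [18, 18, 10]
swap   -> [18, 10, 18]
+      -> [18, 28]
mod    -> [18]
-4     -> [18, -4]
-9     -> [18, -4, -9]
drop   -> [18, -4]
over   -> [18, -4, 18]
-      -> [18, -22]
drop   -> [18]
-7     -> [18, -7]
+      -> [11]
drop   -> []
2      -> [2]
dup    -> [2, 2]
mod    -> [0]
8      -> [0, 8]
-6     -> [0, 8, -6]
swap   -> [0, -6, 8]
drop   -> [0, -6]
12     -> [0, -6, 12]
negate -> [0, -6, -12]
rot    -> [-6, -12, 0]
swap   -> [-6, 0, -12]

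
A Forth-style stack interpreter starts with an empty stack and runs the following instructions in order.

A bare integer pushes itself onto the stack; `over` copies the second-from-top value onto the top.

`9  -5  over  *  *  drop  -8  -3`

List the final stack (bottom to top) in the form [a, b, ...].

[-8, -3]

9     9
-5    9 -5
over  9 -5 9
*     9 -45
*     -405
drop  (empty)
-8    -8
-3    -8 -3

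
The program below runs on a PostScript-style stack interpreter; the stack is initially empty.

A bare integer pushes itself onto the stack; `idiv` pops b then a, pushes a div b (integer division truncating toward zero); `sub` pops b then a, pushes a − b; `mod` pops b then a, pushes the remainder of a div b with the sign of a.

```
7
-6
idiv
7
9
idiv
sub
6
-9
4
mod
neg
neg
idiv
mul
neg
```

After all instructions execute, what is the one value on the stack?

-6

7    : 7
-6   : 7 -6
idiv : -1
7    : -1 7
9    : -1 7 9
idiv : -1 0
sub  : -1
6    : -1 6
-9   : -1 6 -9
4    : -1 6 -9 4
mod  : -1 6 -1
neg  : -1 6 1
neg  : -1 6 -1
idiv : -1 -6
mul  : 6
neg  : -6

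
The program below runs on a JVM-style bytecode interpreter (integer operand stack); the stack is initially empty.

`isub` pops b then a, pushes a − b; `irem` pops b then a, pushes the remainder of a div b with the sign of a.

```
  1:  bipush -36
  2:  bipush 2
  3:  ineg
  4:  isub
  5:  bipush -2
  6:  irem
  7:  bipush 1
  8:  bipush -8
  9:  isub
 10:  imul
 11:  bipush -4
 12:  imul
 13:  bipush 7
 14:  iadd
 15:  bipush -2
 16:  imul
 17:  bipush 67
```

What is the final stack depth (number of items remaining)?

2

bipush -36  [-36]
bipush 2    [-36, 2]
ineg        [-36, -2]
isub        [-34]
bipush -2   [-34, -2]
irem        [0]
bipush 1    [0, 1]
bipush -8   [0, 1, -8]
isub        [0, 9]
imul        [0]
bipush -4   [0, -4]
imul        [0]
bipush 7    [0, 7]
iadd        [7]
bipush -2   [7, -2]
imul        [-14]
bipush 67   [-14, 67]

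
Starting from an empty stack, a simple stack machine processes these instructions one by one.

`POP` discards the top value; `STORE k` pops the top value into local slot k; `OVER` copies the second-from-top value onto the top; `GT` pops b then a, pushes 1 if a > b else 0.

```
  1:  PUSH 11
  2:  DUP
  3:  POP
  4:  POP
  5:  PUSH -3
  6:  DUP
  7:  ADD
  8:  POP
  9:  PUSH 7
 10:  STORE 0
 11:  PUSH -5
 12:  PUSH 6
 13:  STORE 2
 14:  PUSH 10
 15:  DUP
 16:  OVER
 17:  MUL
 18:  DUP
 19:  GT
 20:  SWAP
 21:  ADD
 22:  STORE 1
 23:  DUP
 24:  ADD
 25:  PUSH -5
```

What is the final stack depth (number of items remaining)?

PUSH 11 -> 11
DUP     -> 11 11
POP     -> 11
POP     -> (empty)
PUSH -3 -> -3
DUP     -> -3 -3
ADD     -> -6
POP     -> (empty)
PUSH 7  -> 7
STORE 0 -> (empty)
PUSH -5 -> -5
PUSH 6  -> -5 6
STORE 2 -> -5
PUSH 10 -> -5 10
DUP     -> -5 10 10
OVER    -> -5 10 10 10
MUL     -> -5 10 100
DUP     -> -5 10 100 100
GT      -> -5 10 0
SWAP    -> -5 0 10
ADD     -> -5 10
STORE 1 -> -5
DUP     -> -5 -5
ADD     -> -10
PUSH -5 -> -10 -5

2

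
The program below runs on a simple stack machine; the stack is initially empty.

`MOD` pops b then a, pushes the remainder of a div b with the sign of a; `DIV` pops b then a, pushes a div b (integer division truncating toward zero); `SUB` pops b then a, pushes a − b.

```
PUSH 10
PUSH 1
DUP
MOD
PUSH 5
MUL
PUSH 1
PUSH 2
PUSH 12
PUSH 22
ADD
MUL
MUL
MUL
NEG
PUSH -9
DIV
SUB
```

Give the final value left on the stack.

PUSH 10 -> 10
PUSH 1  -> 10 1
DUP     -> 10 1 1
MOD     -> 10 0
PUSH 5  -> 10 0 5
MUL     -> 10 0
PUSH 1  -> 10 0 1
PUSH 2  -> 10 0 1 2
PUSH 12 -> 10 0 1 2 12
PUSH 22 -> 10 0 1 2 12 22
ADD     -> 10 0 1 2 34
MUL     -> 10 0 1 68
MUL     -> 10 0 68
MUL     -> 10 0
NEG     -> 10 0
PUSH -9 -> 10 0 -9
DIV     -> 10 0
SUB     -> 10

10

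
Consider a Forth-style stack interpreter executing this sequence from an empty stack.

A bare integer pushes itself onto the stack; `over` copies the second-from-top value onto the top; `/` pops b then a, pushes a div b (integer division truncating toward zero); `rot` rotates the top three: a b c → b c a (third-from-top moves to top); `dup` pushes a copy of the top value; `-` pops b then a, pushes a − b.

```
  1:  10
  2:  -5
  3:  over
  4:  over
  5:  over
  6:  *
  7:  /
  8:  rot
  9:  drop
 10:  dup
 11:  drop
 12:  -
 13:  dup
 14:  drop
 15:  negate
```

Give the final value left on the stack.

5

10      [10]
-5      [10, -5]
over    [10, -5, 10]
over    [10, -5, 10, -5]
over    [10, -5, 10, -5, 10]
*       [10, -5, 10, -50]
/       [10, -5, 0]
rot     [-5, 0, 10]
drop    [-5, 0]
dup     [-5, 0, 0]
drop    [-5, 0]
-       [-5]
dup     [-5, -5]
drop    [-5]
negate  [5]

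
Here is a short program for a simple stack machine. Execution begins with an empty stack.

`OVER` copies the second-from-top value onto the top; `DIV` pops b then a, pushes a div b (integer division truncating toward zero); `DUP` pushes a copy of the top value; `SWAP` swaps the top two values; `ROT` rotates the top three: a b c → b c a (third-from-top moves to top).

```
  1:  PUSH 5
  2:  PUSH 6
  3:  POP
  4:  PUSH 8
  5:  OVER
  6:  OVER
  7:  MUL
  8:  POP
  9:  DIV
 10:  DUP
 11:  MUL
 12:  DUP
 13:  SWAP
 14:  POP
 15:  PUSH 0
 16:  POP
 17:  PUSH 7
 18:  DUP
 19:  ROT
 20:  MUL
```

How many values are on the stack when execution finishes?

PUSH 5 -> [5]
PUSH 6 -> [5, 6]
POP    -> [5]
PUSH 8 -> [5, 8]
OVER   -> [5, 8, 5]
OVER   -> [5, 8, 5, 8]
MUL    -> [5, 8, 40]
POP    -> [5, 8]
DIV    -> [0]
DUP    -> [0, 0]
MUL    -> [0]
DUP    -> [0, 0]
SWAP   -> [0, 0]
POP    -> [0]
PUSH 0 -> [0, 0]
POP    -> [0]
PUSH 7 -> [0, 7]
DUP    -> [0, 7, 7]
ROT    -> [7, 7, 0]
MUL    -> [7, 0]

2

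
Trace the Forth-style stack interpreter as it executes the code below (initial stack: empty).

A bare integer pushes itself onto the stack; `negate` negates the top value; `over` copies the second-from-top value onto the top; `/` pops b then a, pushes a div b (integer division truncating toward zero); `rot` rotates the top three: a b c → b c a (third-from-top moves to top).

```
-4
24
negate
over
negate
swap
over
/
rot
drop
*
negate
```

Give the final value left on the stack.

24

-4     → [-4]
24     → [-4, 24]
negate → [-4, -24]
over   → [-4, -24, -4]
negate → [-4, -24, 4]
swap   → [-4, 4, -24]
over   → [-4, 4, -24, 4]
/      → [-4, 4, -6]
rot    → [4, -6, -4]
drop   → [4, -6]
*      → [-24]
negate → [24]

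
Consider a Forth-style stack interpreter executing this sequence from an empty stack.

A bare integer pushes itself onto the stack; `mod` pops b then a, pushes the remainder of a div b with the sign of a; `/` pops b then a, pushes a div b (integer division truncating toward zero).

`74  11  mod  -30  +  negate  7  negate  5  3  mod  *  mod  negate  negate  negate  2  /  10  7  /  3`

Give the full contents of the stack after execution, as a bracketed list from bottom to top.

[-4, 1, 3]

74     : [74]
11     : [74, 11]
mod    : [8]
-30    : [8, -30]
+      : [-22]
negate : [22]
7      : [22, 7]
negate : [22, -7]
5      : [22, -7, 5]
3      : [22, -7, 5, 3]
mod    : [22, -7, 2]
*      : [22, -14]
mod    : [8]
negate : [-8]
negate : [8]
negate : [-8]
2      : [-8, 2]
/      : [-4]
10     : [-4, 10]
7      : [-4, 10, 7]
/      : [-4, 1]
3      : [-4, 1, 3]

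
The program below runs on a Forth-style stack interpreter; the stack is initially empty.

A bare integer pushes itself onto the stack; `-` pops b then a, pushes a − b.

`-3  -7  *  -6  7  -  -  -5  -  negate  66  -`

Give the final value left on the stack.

-105

-3      -3
-7      -3 -7
*       21
-6      21 -6
7       21 -6 7
-       21 -13
-       34
-5      34 -5
-       39
negate  -39
66      -39 66
-       -105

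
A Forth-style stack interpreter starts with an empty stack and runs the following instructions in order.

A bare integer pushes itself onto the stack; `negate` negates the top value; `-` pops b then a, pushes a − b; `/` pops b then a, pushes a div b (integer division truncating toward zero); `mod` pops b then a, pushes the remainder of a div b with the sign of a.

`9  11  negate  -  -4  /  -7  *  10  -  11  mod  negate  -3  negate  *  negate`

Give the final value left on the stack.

9

9      : [9]
11     : [9, 11]
negate : [9, -11]
-      : [20]
-4     : [20, -4]
/      : [-5]
-7     : [-5, -7]
*      : [35]
10     : [35, 10]
-      : [25]
11     : [25, 11]
mod    : [3]
negate : [-3]
-3     : [-3, -3]
negate : [-3, 3]
*      : [-9]
negate : [9]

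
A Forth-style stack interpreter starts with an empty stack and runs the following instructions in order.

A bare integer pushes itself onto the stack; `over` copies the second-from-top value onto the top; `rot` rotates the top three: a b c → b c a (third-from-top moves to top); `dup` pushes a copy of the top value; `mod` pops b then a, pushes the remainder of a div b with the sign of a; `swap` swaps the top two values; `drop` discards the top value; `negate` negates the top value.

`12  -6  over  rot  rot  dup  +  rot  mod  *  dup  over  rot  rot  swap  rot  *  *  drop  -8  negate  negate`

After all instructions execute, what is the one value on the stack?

-8

12     -> 12
-6     -> 12 -6
over   -> 12 -6 12
rot    -> -6 12 12
rot    -> 12 12 -6
dup    -> 12 12 -6 -6
+      -> 12 12 -12
rot    -> 12 -12 12
mod    -> 12 0
*      -> 0
dup    -> 0 0
over   -> 0 0 0
rot    -> 0 0 0
rot    -> 0 0 0
swap   -> 0 0 0
rot    -> 0 0 0
*      -> 0 0
*      -> 0
drop   -> (empty)
-8     -> -8
negate -> 8
negate -> -8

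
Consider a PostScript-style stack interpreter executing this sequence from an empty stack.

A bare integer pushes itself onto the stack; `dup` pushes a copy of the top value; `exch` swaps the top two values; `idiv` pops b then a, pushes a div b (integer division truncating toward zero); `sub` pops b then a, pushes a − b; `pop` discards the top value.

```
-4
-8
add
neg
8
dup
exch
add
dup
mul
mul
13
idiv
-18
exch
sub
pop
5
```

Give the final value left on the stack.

-4   : [-4]
-8   : [-4, -8]
add  : [-12]
neg  : [12]
8    : [12, 8]
dup  : [12, 8, 8]
exch : [12, 8, 8]
add  : [12, 16]
dup  : [12, 16, 16]
mul  : [12, 256]
mul  : [3072]
13   : [3072, 13]
idiv : [236]
-18  : [236, -18]
exch : [-18, 236]
sub  : [-254]
pop  : []
5    : [5]

5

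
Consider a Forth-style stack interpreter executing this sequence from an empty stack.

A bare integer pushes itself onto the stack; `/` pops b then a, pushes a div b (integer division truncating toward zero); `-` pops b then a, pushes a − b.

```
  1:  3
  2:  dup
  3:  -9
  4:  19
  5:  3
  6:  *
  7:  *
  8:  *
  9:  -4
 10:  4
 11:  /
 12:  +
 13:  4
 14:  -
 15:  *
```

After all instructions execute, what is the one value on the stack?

-4632

3   : [3]
dup : [3, 3]
-9  : [3, 3, -9]
19  : [3, 3, -9, 19]
3   : [3, 3, -9, 19, 3]
*   : [3, 3, -9, 57]
*   : [3, 3, -513]
*   : [3, -1539]
-4  : [3, -1539, -4]
4   : [3, -1539, -4, 4]
/   : [3, -1539, -1]
+   : [3, -1540]
4   : [3, -1540, 4]
-   : [3, -1544]
*   : [-4632]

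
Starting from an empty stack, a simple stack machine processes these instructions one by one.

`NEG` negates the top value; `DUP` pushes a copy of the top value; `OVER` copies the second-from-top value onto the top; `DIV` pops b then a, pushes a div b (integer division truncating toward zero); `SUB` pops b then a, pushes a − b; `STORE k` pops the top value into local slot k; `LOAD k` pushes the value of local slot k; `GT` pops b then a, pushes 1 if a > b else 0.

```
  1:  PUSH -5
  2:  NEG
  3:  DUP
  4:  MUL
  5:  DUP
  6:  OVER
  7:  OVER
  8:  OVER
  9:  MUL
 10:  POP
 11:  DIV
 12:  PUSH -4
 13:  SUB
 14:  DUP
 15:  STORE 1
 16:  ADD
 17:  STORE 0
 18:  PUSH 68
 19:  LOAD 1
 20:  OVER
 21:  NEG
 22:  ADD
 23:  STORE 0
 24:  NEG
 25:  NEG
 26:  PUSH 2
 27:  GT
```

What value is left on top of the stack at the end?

1

PUSH -5  -5
NEG      5
DUP      5 5
MUL      25
DUP      25 25
OVER     25 25 25
OVER     25 25 25 25
OVER     25 25 25 25 25
MUL      25 25 25 625
POP      25 25 25
DIV      25 1
PUSH -4  25 1 -4
SUB      25 5
DUP      25 5 5
STORE 1  25 5
ADD      30
STORE 0  (empty)
PUSH 68  68
LOAD 1   68 5
OVER     68 5 68
NEG      68 5 -68
ADD      68 -63
STORE 0  68
NEG      -68
NEG      68
PUSH 2   68 2
GT       1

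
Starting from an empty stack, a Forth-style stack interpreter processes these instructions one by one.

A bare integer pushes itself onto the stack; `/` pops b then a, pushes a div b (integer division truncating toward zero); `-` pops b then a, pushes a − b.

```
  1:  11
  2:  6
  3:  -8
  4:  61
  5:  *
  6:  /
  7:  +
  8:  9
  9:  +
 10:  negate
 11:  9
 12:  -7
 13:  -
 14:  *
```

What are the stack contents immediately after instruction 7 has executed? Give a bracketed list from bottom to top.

11 -> [11]
6  -> [11, 6]
-8 -> [11, 6, -8]
61 -> [11, 6, -8, 61]
*  -> [11, 6, -488]
/  -> [11, 0]
+  -> [11]

[11]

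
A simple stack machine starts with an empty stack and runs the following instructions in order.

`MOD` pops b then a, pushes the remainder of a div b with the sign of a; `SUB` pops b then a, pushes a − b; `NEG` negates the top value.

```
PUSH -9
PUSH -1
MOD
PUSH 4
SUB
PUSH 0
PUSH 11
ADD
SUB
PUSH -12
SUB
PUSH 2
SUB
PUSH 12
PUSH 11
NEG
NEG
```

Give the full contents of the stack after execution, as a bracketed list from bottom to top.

[-5, 12, 11]

PUSH -9  : [-9]
PUSH -1  : [-9, -1]
MOD      : [0]
PUSH 4   : [0, 4]
SUB      : [-4]
PUSH 0   : [-4, 0]
PUSH 11  : [-4, 0, 11]
ADD      : [-4, 11]
SUB      : [-15]
PUSH -12 : [-15, -12]
SUB      : [-3]
PUSH 2   : [-3, 2]
SUB      : [-5]
PUSH 12  : [-5, 12]
PUSH 11  : [-5, 12, 11]
NEG      : [-5, 12, -11]
NEG      : [-5, 12, 11]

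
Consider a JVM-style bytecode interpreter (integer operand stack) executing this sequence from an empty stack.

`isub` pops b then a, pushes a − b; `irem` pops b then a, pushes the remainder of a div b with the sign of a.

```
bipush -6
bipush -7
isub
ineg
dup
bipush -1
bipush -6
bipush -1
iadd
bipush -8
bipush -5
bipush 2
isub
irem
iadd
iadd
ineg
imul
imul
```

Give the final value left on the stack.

9

bipush -6 → [-6]
bipush -7 → [-6, -7]
isub      → [1]
ineg      → [-1]
dup       → [-1, -1]
bipush -1 → [-1, -1, -1]
bipush -6 → [-1, -1, -1, -6]
bipush -1 → [-1, -1, -1, -6, -1]
iadd      → [-1, -1, -1, -7]
bipush -8 → [-1, -1, -1, -7, -8]
bipush -5 → [-1, -1, -1, -7, -8, -5]
bipush 2  → [-1, -1, -1, -7, -8, -5, 2]
isub      → [-1, -1, -1, -7, -8, -7]
irem      → [-1, -1, -1, -7, -1]
iadd      → [-1, -1, -1, -8]
iadd      → [-1, -1, -9]
ineg      → [-1, -1, 9]
imul      → [-1, -9]
imul      → [9]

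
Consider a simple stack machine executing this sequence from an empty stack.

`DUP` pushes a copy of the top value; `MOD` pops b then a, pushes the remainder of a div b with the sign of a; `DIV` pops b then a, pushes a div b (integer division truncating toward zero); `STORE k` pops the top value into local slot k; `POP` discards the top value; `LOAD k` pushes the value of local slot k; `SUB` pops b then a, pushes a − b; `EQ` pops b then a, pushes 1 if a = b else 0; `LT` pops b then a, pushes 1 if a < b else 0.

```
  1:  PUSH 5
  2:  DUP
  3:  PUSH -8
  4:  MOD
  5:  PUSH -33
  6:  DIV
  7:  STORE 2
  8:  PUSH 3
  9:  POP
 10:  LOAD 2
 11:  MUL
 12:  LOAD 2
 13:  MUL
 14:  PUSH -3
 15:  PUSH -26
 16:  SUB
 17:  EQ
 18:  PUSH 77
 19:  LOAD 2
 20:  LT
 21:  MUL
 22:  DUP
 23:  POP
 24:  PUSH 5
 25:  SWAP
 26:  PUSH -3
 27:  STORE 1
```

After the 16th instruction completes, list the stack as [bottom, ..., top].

PUSH 5   → [5]
DUP      → [5, 5]
PUSH -8  → [5, 5, -8]
MOD      → [5, 5]
PUSH -33 → [5, 5, -33]
DIV      → [5, 0]
STORE 2  → [5]
PUSH 3   → [5, 3]
POP      → [5]
LOAD 2   → [5, 0]
MUL      → [0]
LOAD 2   → [0, 0]
MUL      → [0]
PUSH -3  → [0, -3]
PUSH -26 → [0, -3, -26]
SUB      → [0, 23]

[0, 23]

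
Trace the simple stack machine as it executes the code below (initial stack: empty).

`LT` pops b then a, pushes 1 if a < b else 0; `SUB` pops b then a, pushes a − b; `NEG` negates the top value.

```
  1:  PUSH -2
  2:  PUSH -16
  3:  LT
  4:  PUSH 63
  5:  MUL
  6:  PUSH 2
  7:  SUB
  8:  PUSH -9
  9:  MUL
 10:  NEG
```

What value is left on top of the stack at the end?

PUSH -2  → [-2]
PUSH -16 → [-2, -16]
LT       → [0]
PUSH 63  → [0, 63]
MUL      → [0]
PUSH 2   → [0, 2]
SUB      → [-2]
PUSH -9  → [-2, -9]
MUL      → [18]
NEG      → [-18]

-18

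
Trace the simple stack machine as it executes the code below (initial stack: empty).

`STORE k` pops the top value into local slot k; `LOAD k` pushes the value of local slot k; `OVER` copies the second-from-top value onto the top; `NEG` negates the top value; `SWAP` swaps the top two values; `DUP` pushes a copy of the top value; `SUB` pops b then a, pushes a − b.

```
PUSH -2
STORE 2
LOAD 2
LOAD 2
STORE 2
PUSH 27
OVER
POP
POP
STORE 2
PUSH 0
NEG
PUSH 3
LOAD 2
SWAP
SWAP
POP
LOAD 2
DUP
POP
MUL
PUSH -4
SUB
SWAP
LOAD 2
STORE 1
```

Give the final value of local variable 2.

-2

PUSH -2 -> [-2]
STORE 2 -> []
LOAD 2  -> [-2]
LOAD 2  -> [-2, -2]
STORE 2 -> [-2]
PUSH 27 -> [-2, 27]
OVER    -> [-2, 27, -2]
POP     -> [-2, 27]
POP     -> [-2]
STORE 2 -> []
PUSH 0  -> [0]
NEG     -> [0]
PUSH 3  -> [0, 3]
LOAD 2  -> [0, 3, -2]
SWAP    -> [0, -2, 3]
SWAP    -> [0, 3, -2]
POP     -> [0, 3]
LOAD 2  -> [0, 3, -2]
DUP     -> [0, 3, -2, -2]
POP     -> [0, 3, -2]
MUL     -> [0, -6]
PUSH -4 -> [0, -6, -4]
SUB     -> [0, -2]
SWAP    -> [-2, 0]
LOAD 2  -> [-2, 0, -2]
STORE 1 -> [-2, 0]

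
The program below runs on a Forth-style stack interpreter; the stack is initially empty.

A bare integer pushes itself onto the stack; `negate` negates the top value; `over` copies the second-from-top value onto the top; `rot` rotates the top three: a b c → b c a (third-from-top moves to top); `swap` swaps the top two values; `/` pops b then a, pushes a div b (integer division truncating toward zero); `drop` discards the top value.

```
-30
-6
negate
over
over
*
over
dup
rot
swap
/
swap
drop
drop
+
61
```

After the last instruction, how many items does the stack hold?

-30    -> [-30]
-6     -> [-30, -6]
negate -> [-30, 6]
over   -> [-30, 6, -30]
over   -> [-30, 6, -30, 6]
*      -> [-30, 6, -180]
over   -> [-30, 6, -180, 6]
dup    -> [-30, 6, -180, 6, 6]
rot    -> [-30, 6, 6, 6, -180]
swap   -> [-30, 6, 6, -180, 6]
/      -> [-30, 6, 6, -30]
swap   -> [-30, 6, -30, 6]
drop   -> [-30, 6, -30]
drop   -> [-30, 6]
+      -> [-24]
61     -> [-24, 61]

2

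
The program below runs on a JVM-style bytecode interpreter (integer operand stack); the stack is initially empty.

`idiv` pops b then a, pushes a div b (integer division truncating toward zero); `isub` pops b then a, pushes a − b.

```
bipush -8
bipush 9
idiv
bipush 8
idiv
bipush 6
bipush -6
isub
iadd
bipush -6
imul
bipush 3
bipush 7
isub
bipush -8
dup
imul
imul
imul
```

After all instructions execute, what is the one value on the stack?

bipush -8 -> [-8]
bipush 9  -> [-8, 9]
idiv      -> [0]
bipush 8  -> [0, 8]
idiv      -> [0]
bipush 6  -> [0, 6]
bipush -6 -> [0, 6, -6]
isub      -> [0, 12]
iadd      -> [12]
bipush -6 -> [12, -6]
imul      -> [-72]
bipush 3  -> [-72, 3]
bipush 7  -> [-72, 3, 7]
isub      -> [-72, -4]
bipush -8 -> [-72, -4, -8]
dup       -> [-72, -4, -8, -8]
imul      -> [-72, -4, 64]
imul      -> [-72, -256]
imul      -> [18432]

18432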